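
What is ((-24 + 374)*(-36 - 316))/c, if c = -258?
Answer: 61600/129 ≈ 477.52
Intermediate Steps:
((-24 + 374)*(-36 - 316))/c = ((-24 + 374)*(-36 - 316))/(-258) = (350*(-352))*(-1/258) = -123200*(-1/258) = 61600/129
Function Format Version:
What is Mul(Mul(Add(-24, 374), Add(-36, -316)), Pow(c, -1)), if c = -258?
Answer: Rational(61600, 129) ≈ 477.52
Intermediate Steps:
Mul(Mul(Add(-24, 374), Add(-36, -316)), Pow(c, -1)) = Mul(Mul(Add(-24, 374), Add(-36, -316)), Pow(-258, -1)) = Mul(Mul(350, -352), Rational(-1, 258)) = Mul(-123200, Rational(-1, 258)) = Rational(61600, 129)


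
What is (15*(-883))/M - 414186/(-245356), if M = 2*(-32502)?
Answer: 2514457247/1329093452 ≈ 1.8919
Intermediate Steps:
M = -65004
(15*(-883))/M - 414186/(-245356) = (15*(-883))/(-65004) - 414186/(-245356) = -13245*(-1/65004) - 414186*(-1/245356) = 4415/21668 + 207093/122678 = 2514457247/1329093452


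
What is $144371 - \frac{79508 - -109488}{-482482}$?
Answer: $\frac{34828298909}{241241} \approx 1.4437 \cdot 10^{5}$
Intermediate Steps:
$144371 - \frac{79508 - -109488}{-482482} = 144371 - \left(79508 + 109488\right) \left(- \frac{1}{482482}\right) = 144371 - 188996 \left(- \frac{1}{482482}\right) = 144371 - - \frac{94498}{241241} = 144371 + \frac{94498}{241241} = \frac{34828298909}{241241}$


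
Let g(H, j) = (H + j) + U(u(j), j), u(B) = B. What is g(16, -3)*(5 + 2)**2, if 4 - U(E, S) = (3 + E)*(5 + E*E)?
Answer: 833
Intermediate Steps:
U(E, S) = 4 - (3 + E)*(5 + E**2) (U(E, S) = 4 - (3 + E)*(5 + E*E) = 4 - (3 + E)*(5 + E**2))
g(H, j) = -11 + H - j**3 - 4*j - 3*j**2 (g(H, j) = (H + j) + (-11 - j**3 - 5*j - 3*j**2) = -11 + H - j**3 - 4*j - 3*j**2)
g(16, -3)*(5 + 2)**2 = (-11 + 16 - 1*(-3)**3 - 4*(-3) - 3*(-3)**2)*(5 + 2)**2 = (-11 + 16 - 1*(-27) + 12 - 3*9)*7**2 = (-11 + 16 + 27 + 12 - 27)*49 = 17*49 = 833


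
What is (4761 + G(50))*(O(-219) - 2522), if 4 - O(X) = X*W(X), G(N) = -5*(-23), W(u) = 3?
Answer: -9074236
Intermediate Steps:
G(N) = 115
O(X) = 4 - 3*X (O(X) = 4 - X*3 = 4 - 3*X)
(4761 + G(50))*(O(-219) - 2522) = (4761 + 115)*((4 - 3*(-219)) - 2522) = 4876*((4 + 657) - 2522) = 4876*(661 - 2522) = 4876*(-1861) = -9074236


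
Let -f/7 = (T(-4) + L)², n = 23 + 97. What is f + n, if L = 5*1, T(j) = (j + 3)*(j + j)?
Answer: -1063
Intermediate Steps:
T(j) = 2*j*(3 + j) (T(j) = (3 + j)*(2*j) = 2*j*(3 + j))
L = 5
n = 120
f = -1183 (f = -7*(2*(-4)*(3 - 4) + 5)² = -7*(2*(-4)*(-1) + 5)² = -7*(8 + 5)² = -7*13² = -7*169 = -1183)
f + n = -1183 + 120 = -1063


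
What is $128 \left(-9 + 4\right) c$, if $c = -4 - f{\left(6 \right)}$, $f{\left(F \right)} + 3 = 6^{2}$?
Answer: $23680$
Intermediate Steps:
$f{\left(F \right)} = 33$ ($f{\left(F \right)} = -3 + 6^{2} = -3 + 36 = 33$)
$c = -37$ ($c = -4 - 33 = -37$)
$128 \left(-9 + 4\right) c = 128 \left(-9 + 4\right) \left(-37\right) = 128 \left(\left(-5\right) \left(-37\right)\right) = 128 \cdot 185 = 23680$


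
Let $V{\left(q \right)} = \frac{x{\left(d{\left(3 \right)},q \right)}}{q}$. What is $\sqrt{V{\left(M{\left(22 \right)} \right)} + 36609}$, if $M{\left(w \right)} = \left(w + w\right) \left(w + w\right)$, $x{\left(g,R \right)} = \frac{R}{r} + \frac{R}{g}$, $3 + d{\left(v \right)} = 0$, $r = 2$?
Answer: $\frac{\sqrt{1317930}}{6} \approx 191.34$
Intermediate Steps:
$d{\left(v \right)} = -3$ ($d{\left(v \right)} = -3 + 0 = -3$)
$x{\left(g,R \right)} = \frac{R}{2} + \frac{R}{g}$
$M{\left(w \right)} = 4 w^{2}$ ($M{\left(w \right)} = 2 w 2 w = 4 w^{2}$)
$V{\left(q \right)} = \frac{1}{6}$ ($V{\left(q \right)} = \frac{\frac{q}{2} + \frac{q}{-3}}{q} = \frac{\frac{q}{2} + q \left(- \frac{1}{3}\right)}{q} = \frac{\frac{q}{2} - \frac{q}{3}}{q} = \frac{\frac{1}{6} q}{q} = \frac{1}{6}$)
$\sqrt{V{\left(M{\left(22 \right)} \right)} + 36609} = \sqrt{\frac{1}{6} + 36609} = \sqrt{\frac{219655}{6}} = \frac{\sqrt{1317930}}{6}$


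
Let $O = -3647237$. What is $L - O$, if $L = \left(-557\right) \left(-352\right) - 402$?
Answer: $3842899$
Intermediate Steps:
$L = 195662$ ($L = 196064 - 402 = 195662$)
$L - O = 195662 - -3647237 = 195662 + 3647237 = 3842899$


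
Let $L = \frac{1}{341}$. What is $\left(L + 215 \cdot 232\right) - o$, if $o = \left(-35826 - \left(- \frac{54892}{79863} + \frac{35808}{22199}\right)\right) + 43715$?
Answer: $\frac{25386289724046320}{604551649317} \approx 41992.0$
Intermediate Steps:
$L = \frac{1}{341} \approx 0.0029326$
$o = \frac{13984599169397}{1772878737}$ ($o = \left(-35826 - \frac{1641186796}{1772878737}\right) + 43715 = - \frac{63516794818558}{1772878737} + 43715 = \frac{13984599169397}{1772878737} \approx 7888.1$)
$\left(L + 215 \cdot 232\right) - o = \left(\frac{1}{341} + 215 \cdot 232\right) - \frac{13984599169397}{1772878737} = \left(\frac{1}{341} + 49880\right) - \frac{13984599169397}{1772878737} = \frac{17009081}{341} - \frac{13984599169397}{1772878737} = \frac{25386289724046320}{604551649317}$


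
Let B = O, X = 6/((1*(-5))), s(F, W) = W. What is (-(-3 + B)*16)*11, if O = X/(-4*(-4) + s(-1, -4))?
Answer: 2728/5 ≈ 545.60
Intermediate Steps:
X = -6/5 (X = 6/(-5) = 6*(-⅕) = -6/5 ≈ -1.2000)
O = -⅒ (O = -6/5/(-4*(-4) - 4) = -6/5/(16 - 4) = -6/5/12 = (1/12)*(-6/5) = -⅒ ≈ -0.10000)
B = -⅒ ≈ -0.10000
(-(-3 + B)*16)*11 = (-(-3 - ⅒)*16)*11 = (-1*(-31/10)*16)*11 = ((31/10)*16)*11 = (248/5)*11 = 2728/5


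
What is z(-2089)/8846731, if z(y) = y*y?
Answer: 4363921/8846731 ≈ 0.49328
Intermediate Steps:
z(y) = y**2
z(-2089)/8846731 = (-2089)**2/8846731 = 4363921*(1/8846731) = 4363921/8846731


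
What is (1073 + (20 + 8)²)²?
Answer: 3448449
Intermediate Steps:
(1073 + (20 + 8)²)² = (1073 + 28²)² = (1073 + 784)² = 1857² = 3448449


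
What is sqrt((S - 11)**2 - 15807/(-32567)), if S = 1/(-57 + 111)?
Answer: sqrt(374463383832565)/1758618 ≈ 11.004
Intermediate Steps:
S = 1/54 ≈ 0.018519
sqrt((S - 11)**2 - 15807/(-32567)) = sqrt((1/54 - 11)**2 - 15807/(-32567)) = sqrt((-593/54)**2 - 15807*(-1/32567)) = sqrt(351649/2916 + 15807/32567) = sqrt(11498246195/94965372) = sqrt(374463383832565)/1758618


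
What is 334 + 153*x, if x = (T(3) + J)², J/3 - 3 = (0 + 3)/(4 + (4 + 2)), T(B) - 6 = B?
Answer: 5498713/100 ≈ 54987.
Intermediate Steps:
T(B) = 6 + B
J = 99/10 (J = 9 + 3*((0 + 3)/(4 + (4 + 2))) = 9 + 3*(3/(4 + 6)) = 9 + 3*(3/10) = 9 + 9/10 = 99/10 ≈ 9.9000)
x = 35721/100 (x = ((6 + 3) + 99/10)² = (9 + 99/10)² = (189/10)² = 35721/100 ≈ 357.21)
334 + 153*x = 334 + 153*(35721/100) = 334 + 5465313/100 = 5498713/100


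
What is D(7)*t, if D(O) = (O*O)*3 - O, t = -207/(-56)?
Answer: 1035/2 ≈ 517.50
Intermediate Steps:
t = 207/56 (t = -207*(-1/56) = 207/56 ≈ 3.6964)
D(O) = -O + 3*O**2 (D(O) = O**2*3 - O = 3*O**2 - O = -O + 3*O**2)
D(7)*t = (7*(-1 + 3*7))*(207/56) = (7*(-1 + 21))*(207/56) = (7*20)*(207/56) = 140*(207/56) = 1035/2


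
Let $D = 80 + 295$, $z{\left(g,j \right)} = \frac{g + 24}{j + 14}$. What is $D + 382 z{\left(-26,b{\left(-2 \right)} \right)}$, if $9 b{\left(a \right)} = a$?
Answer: $\frac{9906}{31} \approx 319.55$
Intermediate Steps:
$b{\left(a \right)} = \frac{a}{9}$
$z{\left(g,j \right)} = \frac{24 + g}{14 + j}$
$D = 375$
$D + 382 z{\left(-26,b{\left(-2 \right)} \right)} = 375 + 382 \frac{24 - 26}{14 + \frac{1}{9} \left(-2\right)} = 375 + 382 \frac{1}{14 - \frac{2}{9}} \left(-2\right) = 375 + 382 \frac{1}{\frac{124}{9}} \left(-2\right) = 375 + 382 \cdot \frac{9}{124} \left(-2\right) = 375 + 382 \left(- \frac{9}{62}\right) = 375 - \frac{1719}{31} = \frac{9906}{31}$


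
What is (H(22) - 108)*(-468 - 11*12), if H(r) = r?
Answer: 51600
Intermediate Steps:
(H(22) - 108)*(-468 - 11*12) = (22 - 108)*(-468 - 11*12) = -86*(-468 - 132) = -86*(-600) = 51600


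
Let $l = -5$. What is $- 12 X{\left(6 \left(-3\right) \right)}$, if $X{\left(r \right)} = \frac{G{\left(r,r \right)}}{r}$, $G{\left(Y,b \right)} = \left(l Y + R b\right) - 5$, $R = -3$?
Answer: $\frac{278}{3} \approx 92.667$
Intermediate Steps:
$G{\left(Y,b \right)} = -5 - 5 Y - 3 b$ ($G{\left(Y,b \right)} = \left(- 5 Y - 3 b\right) - 5 = -5 - 5 Y - 3 b$)
$X{\left(r \right)} = \frac{-5 - 8 r}{r}$ ($X{\left(r \right)} = \frac{-5 - 5 r - 3 r}{r} = \frac{-5 - 8 r}{r}$)
$- 12 X{\left(6 \left(-3\right) \right)} = - 12 \left(-8 - \frac{5}{6 \left(-3\right)}\right) = - 12 \left(-8 - \frac{5}{-18}\right) = - 12 \left(-8 - - \frac{5}{18}\right) = - 12 \left(-8 + \frac{5}{18}\right) = \left(-12\right) \left(- \frac{139}{18}\right) = \frac{278}{3}$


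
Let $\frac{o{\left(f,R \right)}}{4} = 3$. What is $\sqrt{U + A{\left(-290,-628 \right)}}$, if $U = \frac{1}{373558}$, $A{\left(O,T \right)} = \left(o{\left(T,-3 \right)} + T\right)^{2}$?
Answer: $\frac{\sqrt{52951407363519542}}{373558} \approx 616.0$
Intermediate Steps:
$o{\left(f,R \right)} = 12$ ($o{\left(f,R \right)} = 4 \cdot 3 = 12$)
$A{\left(O,T \right)} = \left(12 + T\right)^{2}$
$U = \frac{1}{373558} \approx 2.677 \cdot 10^{-6}$
$\sqrt{U + A{\left(-290,-628 \right)}} = \sqrt{\frac{1}{373558} + \left(12 - 628\right)^{2}} = \sqrt{\frac{1}{373558} + \left(-616\right)^{2}} = \sqrt{\frac{1}{373558} + 379456} = \sqrt{\frac{141748824449}{373558}} = \frac{\sqrt{52951407363519542}}{373558}$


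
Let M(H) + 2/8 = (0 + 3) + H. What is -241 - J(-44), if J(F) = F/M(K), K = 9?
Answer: -11151/47 ≈ -237.26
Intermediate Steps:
M(H) = 11/4 + H (M(H) = -1/4 + ((0 + 3) + H) = -1/4 + (3 + H) = 11/4 + H)
J(F) = 4*F/47 (J(F) = F/(11/4 + 9) = F/(47/4) = F*(4/47) = 4*F/47)
-241 - J(-44) = -241 - 4*(-44)/47 = -241 - 1*(-176/47) = -241 + 176/47 = -11151/47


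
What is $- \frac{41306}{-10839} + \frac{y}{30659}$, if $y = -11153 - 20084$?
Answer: $\frac{927822811}{332312901} \approx 2.792$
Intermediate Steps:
$y = -31237$ ($y = -11153 - 20084 = -31237$)
$- \frac{41306}{-10839} + \frac{y}{30659} = - \frac{41306}{-10839} - \frac{31237}{30659} = \left(-41306\right) \left(- \frac{1}{10839}\right) - \frac{31237}{30659} = \frac{41306}{10839} - \frac{31237}{30659} = \frac{927822811}{332312901}$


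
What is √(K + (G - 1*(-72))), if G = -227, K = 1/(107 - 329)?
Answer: I*√7639242/222 ≈ 12.45*I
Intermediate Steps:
K = -1/222 (K = 1/(-222) = -1/222 ≈ -0.0045045)
√(K + (G - 1*(-72))) = √(-1/222 + (-227 - 1*(-72))) = √(-1/222 + (-227 + 72)) = √(-1/222 - 155) = √(-34411/222) = I*√7639242/222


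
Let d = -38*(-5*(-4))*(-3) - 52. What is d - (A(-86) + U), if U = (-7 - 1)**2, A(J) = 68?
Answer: 2096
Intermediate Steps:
U = 64 (U = (-8)**2 = 64)
d = 2228 (d = -760*(-3) - 52 = -38*(-60) - 52 = 2280 - 52 = 2228)
d - (A(-86) + U) = 2228 - (68 + 64) = 2228 - 1*132 = 2228 - 132 = 2096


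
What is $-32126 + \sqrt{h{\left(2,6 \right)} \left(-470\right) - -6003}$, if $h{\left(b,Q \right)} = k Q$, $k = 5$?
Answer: $-32126 + i \sqrt{8097} \approx -32126.0 + 89.983 i$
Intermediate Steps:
$h{\left(b,Q \right)} = 5 Q$
$-32126 + \sqrt{h{\left(2,6 \right)} \left(-470\right) - -6003} = -32126 + \sqrt{5 \cdot 6 \left(-470\right) - -6003} = -32126 + \sqrt{30 \left(-470\right) + 6003} = -32126 + \sqrt{-14100 + 6003} = -32126 + \sqrt{-8097} = -32126 + i \sqrt{8097}$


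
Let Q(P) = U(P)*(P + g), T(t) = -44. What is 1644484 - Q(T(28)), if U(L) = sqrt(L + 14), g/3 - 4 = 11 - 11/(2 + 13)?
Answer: 1644484 + 6*I*sqrt(30)/5 ≈ 1.6445e+6 + 6.5727*I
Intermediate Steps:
g = 214/5 (g = 12 + 3*(11 - 11/(2 + 13)) = 12 + 3*(11 - 11/15) = 12 + 3*(154/15) = 12 + 154/5 = 214/5 ≈ 42.800)
U(L) = sqrt(14 + L)
Q(P) = sqrt(14 + P)*(214/5 + P) (Q(P) = sqrt(14 + P)*(P + 214/5) = sqrt(14 + P)*(214/5 + P))
1644484 - Q(T(28)) = 1644484 - sqrt(14 - 44)*(214/5 - 44) = 1644484 - sqrt(-30)*(-6)/5 = 1644484 - I*sqrt(30)*(-6)/5 = 1644484 - (-6)*I*sqrt(30)/5 = 1644484 + 6*I*sqrt(30)/5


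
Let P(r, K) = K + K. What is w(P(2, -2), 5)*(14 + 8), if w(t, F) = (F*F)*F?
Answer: 2750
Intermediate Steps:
P(r, K) = 2*K
w(t, F) = F³ (w(t, F) = F²*F = F³)
w(P(2, -2), 5)*(14 + 8) = 5³*(14 + 8) = 125*22 = 2750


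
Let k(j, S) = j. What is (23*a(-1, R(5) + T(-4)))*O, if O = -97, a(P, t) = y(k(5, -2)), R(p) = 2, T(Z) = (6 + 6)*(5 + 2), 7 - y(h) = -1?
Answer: -17848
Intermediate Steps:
y(h) = 8 (y(h) = 7 - 1*(-1) = 7 + 1 = 8)
T(Z) = 84 (T(Z) = 12*7 = 84)
a(P, t) = 8
(23*a(-1, R(5) + T(-4)))*O = (23*8)*(-97) = 184*(-97) = -17848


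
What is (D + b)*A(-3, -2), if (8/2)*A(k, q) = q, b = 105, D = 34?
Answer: -139/2 ≈ -69.500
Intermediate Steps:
A(k, q) = q/4
(D + b)*A(-3, -2) = (34 + 105)*((¼)*(-2)) = 139*(-½) = -139/2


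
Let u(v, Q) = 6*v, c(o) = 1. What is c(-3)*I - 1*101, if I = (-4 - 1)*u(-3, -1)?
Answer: -11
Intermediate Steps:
I = 90 (I = (-4 - 1)*(6*(-3)) = -5*(-18) = 90)
c(-3)*I - 1*101 = 1*90 - 1*101 = 90 - 101 = -11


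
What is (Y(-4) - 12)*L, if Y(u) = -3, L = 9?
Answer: -135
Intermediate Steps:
(Y(-4) - 12)*L = (-3 - 12)*9 = -15*9 = -135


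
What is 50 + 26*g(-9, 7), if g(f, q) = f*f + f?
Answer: 1922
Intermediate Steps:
g(f, q) = f + f² (g(f, q) = f² + f = f + f²)
50 + 26*g(-9, 7) = 50 + 26*(-9*(1 - 9)) = 50 + 26*(-9*(-8)) = 50 + 26*72 = 50 + 1872 = 1922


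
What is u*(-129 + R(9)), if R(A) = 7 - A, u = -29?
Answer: 3799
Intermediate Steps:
u*(-129 + R(9)) = -29*(-129 + (7 - 1*9)) = -29*(-129 + (7 - 9)) = -29*(-129 - 2) = -29*(-131) = 3799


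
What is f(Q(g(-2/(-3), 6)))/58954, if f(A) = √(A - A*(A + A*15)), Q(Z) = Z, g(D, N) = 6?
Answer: I*√570/58954 ≈ 0.00040497*I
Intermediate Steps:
f(A) = √(A - 16*A²) (f(A) = √(A - A*(A + 15*A)) = √(A - A*16*A) = √(A - 16*A²))
f(Q(g(-2/(-3), 6)))/58954 = √(6*(1 - 16*6))/58954 = √(6*(1 - 96))*(1/58954) = √(6*(-95))*(1/58954) = √(-570)*(1/58954) = (I*√570)*(1/58954) = I*√570/58954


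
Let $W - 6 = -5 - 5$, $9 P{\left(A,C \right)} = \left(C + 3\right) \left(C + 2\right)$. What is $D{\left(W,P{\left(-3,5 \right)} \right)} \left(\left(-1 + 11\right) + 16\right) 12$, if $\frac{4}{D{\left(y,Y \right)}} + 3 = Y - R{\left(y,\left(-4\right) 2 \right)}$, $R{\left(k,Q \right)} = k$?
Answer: $\frac{864}{5} \approx 172.8$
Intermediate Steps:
$P{\left(A,C \right)} = \frac{\left(2 + C\right) \left(3 + C\right)}{9}$ ($P{\left(A,C \right)} = \frac{\left(C + 3\right) \left(C + 2\right)}{9} = \frac{\left(3 + C\right) \left(2 + C\right)}{9} = \frac{\left(2 + C\right) \left(3 + C\right)}{9}$)
$W = -4$ ($W = 6 - 10 = -4$)
$D{\left(y,Y \right)} = \frac{4}{-3 + Y - y}$ ($D{\left(y,Y \right)} = \frac{4}{-3 + \left(Y - y\right)} = \frac{4}{-3 + Y - y}$)
$D{\left(W,P{\left(-3,5 \right)} \right)} \left(\left(-1 + 11\right) + 16\right) 12 = - \frac{4}{3 - 4 - \left(\frac{2}{3} + \frac{5^{2}}{9} + \frac{5}{9} \cdot 5\right)} \left(\left(-1 + 11\right) + 16\right) 12 = - \frac{4}{3 - 4 - \left(\frac{2}{3} + \frac{1}{9} \cdot 25 + \frac{25}{9}\right)} \left(10 + 16\right) 12 = - \frac{4}{3 - 4 - \left(\frac{2}{3} + \frac{25}{9} + \frac{25}{9}\right)} 26 \cdot 12 = - \frac{4}{3 - 4 - \frac{56}{9}} \cdot 26 \cdot 12 = - \frac{4}{- \frac{65}{9}} \cdot 26 \cdot 12 = \left(-4\right) \left(- \frac{9}{65}\right) 26 \cdot 12 = \frac{36}{65} \cdot 26 \cdot 12 = \frac{72}{5} \cdot 12 = \frac{864}{5}$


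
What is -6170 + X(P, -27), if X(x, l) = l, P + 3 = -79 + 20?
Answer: -6197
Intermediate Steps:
P = -62 (P = -3 + (-79 + 20) = -3 - 59 = -62)
-6170 + X(P, -27) = -6170 - 27 = -6197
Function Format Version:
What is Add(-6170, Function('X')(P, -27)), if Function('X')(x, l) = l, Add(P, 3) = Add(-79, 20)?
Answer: -6197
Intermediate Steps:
P = -62 (P = Add(-3, Add(-79, 20)) = Add(-3, -59) = -62)
Add(-6170, Function('X')(P, -27)) = Add(-6170, -27) = -6197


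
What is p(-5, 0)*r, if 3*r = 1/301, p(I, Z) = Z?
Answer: 0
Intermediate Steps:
r = 1/903 (r = (⅓)/301 = (⅓)*(1/301) = 1/903 ≈ 0.0011074)
p(-5, 0)*r = 0*(1/903) = 0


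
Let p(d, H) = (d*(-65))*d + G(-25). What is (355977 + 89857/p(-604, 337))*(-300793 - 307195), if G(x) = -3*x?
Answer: -5132190896343760624/23712965 ≈ -2.1643e+11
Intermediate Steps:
p(d, H) = 75 - 65*d² (p(d, H) = (d*(-65))*d - 3*(-25) = (-65*d)*d + 75 = -65*d² + 75 = 75 - 65*d²)
(355977 + 89857/p(-604, 337))*(-300793 - 307195) = (355977 + 89857/(75 - 65*(-604)²))*(-300793 - 307195) = (355977 + 89857/(75 - 65*364816))*(-607988) = (355977 + 89857/(75 - 23713040))*(-607988) = (355977 + 89857/(-23712965))*(-607988) = (355977 + 89857*(-1/23712965))*(-607988) = (355977 - 89857/23712965)*(-607988) = (8441270051948/23712965)*(-607988) = -5132190896343760624/23712965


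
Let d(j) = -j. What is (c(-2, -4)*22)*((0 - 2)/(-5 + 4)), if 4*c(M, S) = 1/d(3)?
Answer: -11/3 ≈ -3.6667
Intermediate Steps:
c(M, S) = -1/12 (c(M, S) = 1/(4*((-1*3))) = (1/4)/(-3) = (1/4)*(-1/3) = -1/12)
(c(-2, -4)*22)*((0 - 2)/(-5 + 4)) = (-1/12*22)*((0 - 2)/(-5 + 4)) = -(-11)/(3*(-1)) = -(-11)*(-1)/3 = -11/6*2 = -11/3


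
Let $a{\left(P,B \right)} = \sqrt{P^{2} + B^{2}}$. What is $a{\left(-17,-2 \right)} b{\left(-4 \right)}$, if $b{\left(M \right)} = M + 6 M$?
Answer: $- 28 \sqrt{293} \approx -479.28$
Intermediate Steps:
$b{\left(M \right)} = 7 M$
$a{\left(P,B \right)} = \sqrt{B^{2} + P^{2}}$
$a{\left(-17,-2 \right)} b{\left(-4 \right)} = \sqrt{\left(-2\right)^{2} + \left(-17\right)^{2}} \cdot 7 \left(-4\right) = \sqrt{4 + 289} \left(-28\right) = \sqrt{293} \left(-28\right) = - 28 \sqrt{293}$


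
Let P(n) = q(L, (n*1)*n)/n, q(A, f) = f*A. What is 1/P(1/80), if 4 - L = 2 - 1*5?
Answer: 80/7 ≈ 11.429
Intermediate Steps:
L = 7 (L = 4 - (2 - 1*5) = 4 - (2 - 5) = 4 - 1*(-3) = 4 + 3 = 7)
q(A, f) = A*f
P(n) = 7*n (P(n) = (7*((n*1)*n))/n = (7*(n*n))/n = (7*n²)/n = 7*n)
1/P(1/80) = 1/(7/80) = 80/7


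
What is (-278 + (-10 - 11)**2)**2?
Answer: 26569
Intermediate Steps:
(-278 + (-10 - 11)**2)**2 = (-278 + (-21)**2)**2 = (-278 + 441)**2 = 163**2 = 26569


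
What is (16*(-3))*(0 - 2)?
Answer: 96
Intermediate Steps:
(16*(-3))*(0 - 2) = -48*(-2) = 96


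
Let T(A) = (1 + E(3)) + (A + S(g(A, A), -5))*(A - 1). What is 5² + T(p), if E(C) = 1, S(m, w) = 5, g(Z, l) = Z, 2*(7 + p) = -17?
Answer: 801/4 ≈ 200.25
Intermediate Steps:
p = -31/2 (p = -7 + (½)*(-17) = -7 - 17/2 = -31/2 ≈ -15.500)
T(A) = 2 + (-1 + A)*(5 + A) (T(A) = (1 + 1) + (A + 5)*(A - 1) = 2 + (5 + A)*(-1 + A) = 2 + (-1 + A)*(5 + A))
5² + T(p) = 5² + (-3 + (-31/2)² + 4*(-31/2)) = 25 + (-3 + 961/4 - 62) = 25 + 701/4 = 801/4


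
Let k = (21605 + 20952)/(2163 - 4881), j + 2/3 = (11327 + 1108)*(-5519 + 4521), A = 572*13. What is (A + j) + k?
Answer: -33710566661/2718 ≈ -1.2403e+7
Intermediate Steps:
A = 7436
j = -37230392/3 (j = -2/3 + (11327 + 1108)*(-5519 + 4521) = -2/3 + 12435*(-998) = -2/3 - 12410130 = -37230392/3 ≈ -1.2410e+7)
k = -42557/2718 (k = 42557/(-2718) = 42557*(-1/2718) = -42557/2718 ≈ -15.657)
(A + j) + k = (7436 - 37230392/3) - 42557/2718 = -37208084/3 - 42557/2718 = -33710566661/2718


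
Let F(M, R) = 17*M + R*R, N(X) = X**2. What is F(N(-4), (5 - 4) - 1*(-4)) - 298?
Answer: -1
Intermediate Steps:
F(M, R) = R**2 + 17*M (F(M, R) = 17*M + R**2 = R**2 + 17*M)
F(N(-4), (5 - 4) - 1*(-4)) - 298 = (((5 - 4) - 1*(-4))**2 + 17*(-4)**2) - 298 = ((1 + 4)**2 + 17*16) - 298 = (5**2 + 272) - 298 = (25 + 272) - 298 = 297 - 298 = -1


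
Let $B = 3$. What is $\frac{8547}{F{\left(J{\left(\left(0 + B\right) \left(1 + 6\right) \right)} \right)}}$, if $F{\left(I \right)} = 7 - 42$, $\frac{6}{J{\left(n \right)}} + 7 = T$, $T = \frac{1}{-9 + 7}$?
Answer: $- \frac{1221}{5} \approx -244.2$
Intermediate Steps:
$T = - \frac{1}{2}$ ($T = \frac{1}{-2} = - \frac{1}{2} \approx -0.5$)
$J{\left(n \right)} = - \frac{4}{5}$ ($J{\left(n \right)} = \frac{6}{-7 - \frac{1}{2}} = \frac{6}{- \frac{15}{2}} = 6 \left(- \frac{2}{15}\right) = - \frac{4}{5}$)
$F{\left(I \right)} = -35$
$\frac{8547}{F{\left(J{\left(\left(0 + B\right) \left(1 + 6\right) \right)} \right)}} = \frac{8547}{-35} = 8547 \left(- \frac{1}{35}\right) = - \frac{1221}{5}$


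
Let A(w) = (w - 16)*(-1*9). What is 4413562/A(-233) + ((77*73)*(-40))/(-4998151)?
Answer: 22060153190302/11200856391 ≈ 1969.5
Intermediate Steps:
A(w) = 144 - 9*w (A(w) = (-16 + w)*(-9) = 144 - 9*w)
4413562/A(-233) + ((77*73)*(-40))/(-4998151) = 4413562/(144 - 9*(-233)) + ((77*73)*(-40))/(-4998151) = 4413562/(144 + 2097) + (5621*(-40))*(-1/4998151) = 4413562/2241 - 224840*(-1/4998151) = 4413562*(1/2241) + 224840/4998151 = 4413562/2241 + 224840/4998151 = 22060153190302/11200856391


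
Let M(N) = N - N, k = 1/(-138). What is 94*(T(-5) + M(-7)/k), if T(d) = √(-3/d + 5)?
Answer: 188*√35/5 ≈ 222.44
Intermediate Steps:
T(d) = √(5 - 3/d)
k = -1/138 ≈ -0.0072464
M(N) = 0
94*(T(-5) + M(-7)/k) = 94*(√(5 - 3/(-5)) + 0/(-1/138)) = 94*(√(5 - 3*(-⅕)) + 0*(-138)) = 94*(√(5 + ⅗) + 0) = 94*(√(28/5) + 0) = 94*(2*√35/5 + 0) = 94*(2*√35/5) = 188*√35/5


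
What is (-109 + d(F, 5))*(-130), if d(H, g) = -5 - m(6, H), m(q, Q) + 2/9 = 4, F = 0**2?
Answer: 137800/9 ≈ 15311.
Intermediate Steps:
F = 0
m(q, Q) = 34/9 (m(q, Q) = -2/9 + 4 = 34/9)
d(H, g) = -79/9 (d(H, g) = -5 - 1*34/9 = -5 - 34/9 = -79/9)
(-109 + d(F, 5))*(-130) = (-109 - 79/9)*(-130) = -1060/9*(-130) = 137800/9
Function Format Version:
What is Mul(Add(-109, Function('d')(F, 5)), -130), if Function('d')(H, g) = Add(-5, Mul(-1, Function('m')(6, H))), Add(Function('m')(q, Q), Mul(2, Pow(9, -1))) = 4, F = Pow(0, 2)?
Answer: Rational(137800, 9) ≈ 15311.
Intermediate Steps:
F = 0
Function('m')(q, Q) = Rational(34, 9) (Function('m')(q, Q) = Add(Rational(-2, 9), 4) = Rational(34, 9))
Function('d')(H, g) = Rational(-79, 9) (Function('d')(H, g) = Add(-5, Mul(-1, Rational(34, 9))) = Add(-5, Rational(-34, 9)) = Rational(-79, 9))
Mul(Add(-109, Function('d')(F, 5)), -130) = Mul(Add(-109, Rational(-79, 9)), -130) = Mul(Rational(-1060, 9), -130) = Rational(137800, 9)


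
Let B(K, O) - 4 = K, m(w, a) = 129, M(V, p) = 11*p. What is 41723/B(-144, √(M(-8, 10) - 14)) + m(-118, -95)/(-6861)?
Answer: -95426521/320180 ≈ -298.04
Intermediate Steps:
B(K, O) = 4 + K
41723/B(-144, √(M(-8, 10) - 14)) + m(-118, -95)/(-6861) = 41723/(4 - 144) + 129/(-6861) = 41723/(-140) + 129*(-1/6861) = 41723*(-1/140) - 43/2287 = -41723/140 - 43/2287 = -95426521/320180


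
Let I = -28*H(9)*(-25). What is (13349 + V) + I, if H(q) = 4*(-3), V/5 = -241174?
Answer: -1200921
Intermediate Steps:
V = -1205870 (V = 5*(-241174) = -1205870)
H(q) = -12
I = -8400 (I = -28*(-12)*(-25) = 336*(-25) = -8400)
(13349 + V) + I = (13349 - 1205870) - 8400 = -1192521 - 8400 = -1200921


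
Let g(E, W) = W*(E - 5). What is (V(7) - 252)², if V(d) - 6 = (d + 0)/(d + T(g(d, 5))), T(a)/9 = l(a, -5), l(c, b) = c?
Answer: 569061025/9409 ≈ 60481.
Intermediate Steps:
g(E, W) = W*(-5 + E)
T(a) = 9*a
V(d) = 6 + d/(-225 + 46*d) (V(d) = 6 + (d + 0)/(d + 9*(5*(-5 + d))) = 6 + d/(d + 9*(-25 + 5*d)) = 6 + d/(d + (-225 + 45*d)) = 6 + d/(-225 + 46*d))
(V(7) - 252)² = ((-1350 + 277*7)/(-225 + 46*7) - 252)² = ((-1350 + 1939)/(-225 + 322) - 252)² = (589/97 - 252)² = (-23855/97)² = 569061025/9409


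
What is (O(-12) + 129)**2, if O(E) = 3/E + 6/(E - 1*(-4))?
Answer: 16384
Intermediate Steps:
O(E) = 3/E + 6/(4 + E) (O(E) = 3/E + 6/(E + 4) = 3/E + 6/(4 + E))
(O(-12) + 129)**2 = (3*(4 + 3*(-12))/(-12*(4 - 12)) + 129)**2 = (3*(-1/12)*(4 - 36)/(-8) + 129)**2 = (3*(-1/12)*(-1/8)*(-32) + 129)**2 = (-1 + 129)**2 = 128**2 = 16384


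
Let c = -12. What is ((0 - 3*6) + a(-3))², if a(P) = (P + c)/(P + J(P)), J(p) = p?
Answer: 961/4 ≈ 240.25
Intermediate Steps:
a(P) = (-12 + P)/(2*P) (a(P) = (P - 12)/(P + P) = (-12 + P)/((2*P)) = (-12 + P)*(1/(2*P)) = (-12 + P)/(2*P))
((0 - 3*6) + a(-3))² = ((0 - 3*6) + (½)*(-12 - 3)/(-3))² = ((0 - 18) + (½)*(-⅓)*(-15))² = (-18 + 5/2)² = (-31/2)² = 961/4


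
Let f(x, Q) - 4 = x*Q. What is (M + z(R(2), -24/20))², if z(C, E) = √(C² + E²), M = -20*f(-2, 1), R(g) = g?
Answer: 40136/25 - 32*√34 ≈ 1418.8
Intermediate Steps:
f(x, Q) = 4 + Q*x (f(x, Q) = 4 + x*Q = 4 + Q*x)
M = -40 (M = -20*(4 + 1*(-2)) = -20*(4 - 2) = -20*2 = -40)
(M + z(R(2), -24/20))² = (-40 + √(2² + (-24/20)²))² = (-40 + √(4 + (-24*1/20)²))² = (-40 + √(4 + (-6/5)²))² = (-40 + √(4 + 36/25))² = (-40 + √(136/25))² = (-40 + 2*√34/5)²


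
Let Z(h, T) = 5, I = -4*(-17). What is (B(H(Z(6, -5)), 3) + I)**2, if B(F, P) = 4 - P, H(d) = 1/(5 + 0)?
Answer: 4761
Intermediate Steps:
I = 68
H(d) = 1/5
(B(H(Z(6, -5)), 3) + I)**2 = ((4 - 1*3) + 68)**2 = ((4 - 3) + 68)**2 = (1 + 68)**2 = 69**2 = 4761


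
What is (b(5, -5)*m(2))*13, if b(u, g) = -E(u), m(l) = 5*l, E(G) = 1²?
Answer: -130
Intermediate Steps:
E(G) = 1
b(u, g) = -1 (b(u, g) = -1*1 = -1)
(b(5, -5)*m(2))*13 = -5*2*13 = -1*10*13 = -10*13 = -130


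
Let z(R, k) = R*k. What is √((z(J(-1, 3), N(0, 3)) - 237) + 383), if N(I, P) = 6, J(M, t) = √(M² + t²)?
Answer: √(146 + 6*√10) ≈ 12.844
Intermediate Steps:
√((z(J(-1, 3), N(0, 3)) - 237) + 383) = √((√((-1)² + 3²)*6 - 237) + 383) = √((√(1 + 9)*6 - 237) + 383) = √((√10*6 - 237) + 383) = √((6*√10 - 237) + 383) = √((-237 + 6*√10) + 383) = √(146 + 6*√10)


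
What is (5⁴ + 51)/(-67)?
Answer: -676/67 ≈ -10.090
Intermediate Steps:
(5⁴ + 51)/(-67) = (625 + 51)*(-1/67) = 676*(-1/67) = -676/67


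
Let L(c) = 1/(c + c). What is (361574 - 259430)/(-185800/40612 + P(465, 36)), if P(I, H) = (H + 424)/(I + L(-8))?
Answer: -3857374545024/135407735 ≈ -28487.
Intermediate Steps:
L(c) = 1/(2*c)
P(I, H) = (424 + H)/(-1/16 + I) (P(I, H) = (H + 424)/(I + (½)/(-8)) = (424 + H)/(I + (½)*(-⅛)) = (424 + H)/(I - 1/16) = (424 + H)/(-1/16 + I))
(361574 - 259430)/(-185800/40612 + P(465, 36)) = (361574 - 259430)/(-185800/40612 + 16*(424 + 36)/(-1 + 16*465)) = 102144/(-185800*1/40612 + 16*460/(-1 + 7440)) = 102144/(-46450/10153 + 16*460/7439) = 102144/(-46450/10153 + 16*(1/7439)*460) = 102144/(-46450/10153 + 7360/7439) = 102144/(-270815470/75528167) = 102144*(-75528167/270815470) = -3857374545024/135407735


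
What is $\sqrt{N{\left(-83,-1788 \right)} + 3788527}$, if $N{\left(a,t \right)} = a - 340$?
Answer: $2 \sqrt{947026} \approx 1946.3$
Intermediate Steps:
$N{\left(a,t \right)} = -340 + a$ ($N{\left(a,t \right)} = a - 340 = -340 + a$)
$\sqrt{N{\left(-83,-1788 \right)} + 3788527} = \sqrt{\left(-340 - 83\right) + 3788527} = \sqrt{-423 + 3788527} = \sqrt{3788104} = 2 \sqrt{947026}$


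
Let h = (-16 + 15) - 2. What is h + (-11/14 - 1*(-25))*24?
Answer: 4047/7 ≈ 578.14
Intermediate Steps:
h = -3 (h = -1 - 2 = -3)
h + (-11/14 - 1*(-25))*24 = -3 + (-11/14 - 1*(-25))*24 = -3 + (-11*1/14 + 25)*24 = -3 + (-11/14 + 25)*24 = -3 + (339/14)*24 = -3 + 4068/7 = 4047/7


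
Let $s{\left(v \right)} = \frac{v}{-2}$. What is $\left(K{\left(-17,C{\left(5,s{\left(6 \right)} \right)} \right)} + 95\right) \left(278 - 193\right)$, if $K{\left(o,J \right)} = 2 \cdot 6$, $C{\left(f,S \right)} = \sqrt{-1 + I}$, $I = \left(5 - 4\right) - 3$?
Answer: $9095$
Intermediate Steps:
$I = -2$ ($I = 1 - 3 = -2$)
$s{\left(v \right)} = - \frac{v}{2}$ ($s{\left(v \right)} = v \left(- \frac{1}{2}\right) = - \frac{v}{2}$)
$C{\left(f,S \right)} = i \sqrt{3}$ ($C{\left(f,S \right)} = \sqrt{-1 - 2} = \sqrt{-3} = i \sqrt{3}$)
$K{\left(o,J \right)} = 12$
$\left(K{\left(-17,C{\left(5,s{\left(6 \right)} \right)} \right)} + 95\right) \left(278 - 193\right) = \left(12 + 95\right) \left(278 - 193\right) = 107 \cdot 85 = 9095$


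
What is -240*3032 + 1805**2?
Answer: 2530345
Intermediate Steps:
-240*3032 + 1805**2 = -727680 + 3258025 = 2530345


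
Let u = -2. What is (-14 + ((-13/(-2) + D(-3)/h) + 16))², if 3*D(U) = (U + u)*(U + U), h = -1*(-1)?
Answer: 1369/4 ≈ 342.25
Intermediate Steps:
h = 1
D(U) = 2*U*(-2 + U)/3 (D(U) = ((U - 2)*(U + U))/3 = ((-2 + U)*(2*U))/3 = (2*U*(-2 + U))/3 = 2*U*(-2 + U)/3)
(-14 + ((-13/(-2) + D(-3)/h) + 16))² = (-14 + ((-13/(-2) + ((⅔)*(-3)*(-2 - 3))/1) + 16))² = (-14 + ((-13*(-½) + ((⅔)*(-3)*(-5))*1) + 16))² = (-14 + ((13/2 + 10*1) + 16))² = (-14 + ((13/2 + 10) + 16))² = (-14 + (33/2 + 16))² = (-14 + 65/2)² = (37/2)² = 1369/4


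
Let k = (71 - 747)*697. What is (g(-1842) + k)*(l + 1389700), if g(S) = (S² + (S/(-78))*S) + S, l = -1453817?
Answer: -2397581865152/13 ≈ -1.8443e+11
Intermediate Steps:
k = -471172 (k = -676*697 = -471172)
g(S) = S + 77*S²/78 (g(S) = (S² + (S*(-1/78))*S) + S = (S² + (-S/78)*S) + S = (S² - S²/78) + S = 77*S²/78 + S = S + 77*S²/78)
(g(-1842) + k)*(l + 1389700) = ((1/78)*(-1842)*(78 + 77*(-1842)) - 471172)*(-1453817 + 1389700) = ((1/78)*(-1842)*(78 - 141834) - 471172)*(-64117) = ((1/78)*(-1842)*(-141756) - 471172)*(-64117) = (43519092/13 - 471172)*(-64117) = (37393856/13)*(-64117) = -2397581865152/13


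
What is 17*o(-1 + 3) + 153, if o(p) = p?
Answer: 187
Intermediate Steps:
17*o(-1 + 3) + 153 = 17*(-1 + 3) + 153 = 17*2 + 153 = 34 + 153 = 187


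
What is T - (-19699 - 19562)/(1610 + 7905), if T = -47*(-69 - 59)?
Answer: 57281501/9515 ≈ 6020.1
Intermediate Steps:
T = 6016 (T = -47*(-128) = 6016)
T - (-19699 - 19562)/(1610 + 7905) = 6016 - (-19699 - 19562)/(1610 + 7905) = 6016 - (-39261)/9515 = 6016 - 1*(-39261/9515) = 6016 + 39261/9515 = 57281501/9515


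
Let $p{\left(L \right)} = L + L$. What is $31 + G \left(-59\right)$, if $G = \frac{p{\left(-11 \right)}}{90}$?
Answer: $\frac{2044}{45} \approx 45.422$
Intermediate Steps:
$p{\left(L \right)} = 2 L$
$G = - \frac{11}{45}$ ($G = \frac{2 \left(-11\right)}{90} = \left(-22\right) \frac{1}{90} = - \frac{11}{45} \approx -0.24444$)
$31 + G \left(-59\right) = 31 - - \frac{649}{45} = 31 + \frac{649}{45} = \frac{2044}{45}$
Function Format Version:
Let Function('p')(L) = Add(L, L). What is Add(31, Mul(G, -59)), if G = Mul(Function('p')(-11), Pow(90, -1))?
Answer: Rational(2044, 45) ≈ 45.422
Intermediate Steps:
Function('p')(L) = Mul(2, L)
G = Rational(-11, 45) (G = Mul(Mul(2, -11), Pow(90, -1)) = Mul(-22, Rational(1, 90)) = Rational(-11, 45) ≈ -0.24444)
Add(31, Mul(G, -59)) = Add(31, Mul(Rational(-11, 45), -59)) = Add(31, Rational(649, 45)) = Rational(2044, 45)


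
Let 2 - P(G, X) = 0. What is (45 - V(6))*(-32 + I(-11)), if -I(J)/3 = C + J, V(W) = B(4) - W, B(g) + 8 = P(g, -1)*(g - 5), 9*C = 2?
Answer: 61/3 ≈ 20.333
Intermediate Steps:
C = 2/9 (C = (⅑)*2 = 2/9 ≈ 0.22222)
P(G, X) = 2 (P(G, X) = 2 - 1*0 = 2 + 0 = 2)
B(g) = -18 + 2*g (B(g) = -8 + 2*(g - 5) = -8 + 2*(-5 + g) = -8 + (-10 + 2*g) = -18 + 2*g)
V(W) = -10 - W (V(W) = (-18 + 2*4) - W = (-18 + 8) - W = -10 - W)
I(J) = -⅔ - 3*J (I(J) = -3*(2/9 + J) = -⅔ - 3*J)
(45 - V(6))*(-32 + I(-11)) = (45 - (-10 - 1*6))*(-32 + (-⅔ - 3*(-11))) = (45 - (-10 - 6))*(-32 + (-⅔ + 33)) = (45 - 1*(-16))*(-32 + 97/3) = (45 + 16)*(⅓) = 61*(⅓) = 61/3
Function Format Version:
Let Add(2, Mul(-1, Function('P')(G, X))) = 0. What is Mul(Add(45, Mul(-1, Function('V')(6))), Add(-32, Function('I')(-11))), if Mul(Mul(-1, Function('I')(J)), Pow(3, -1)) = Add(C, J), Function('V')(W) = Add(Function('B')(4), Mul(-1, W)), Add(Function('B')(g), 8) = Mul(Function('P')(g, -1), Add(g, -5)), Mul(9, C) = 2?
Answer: Rational(61, 3) ≈ 20.333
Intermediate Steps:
C = Rational(2, 9) (C = Mul(Rational(1, 9), 2) = Rational(2, 9) ≈ 0.22222)
Function('P')(G, X) = 2 (Function('P')(G, X) = Add(2, Mul(-1, 0)) = Add(2, 0) = 2)
Function('B')(g) = Add(-18, Mul(2, g)) (Function('B')(g) = Add(-8, Mul(2, Add(g, -5))) = Add(-8, Mul(2, Add(-5, g))) = Add(-8, Add(-10, Mul(2, g))) = Add(-18, Mul(2, g)))
Function('V')(W) = Add(-10, Mul(-1, W)) (Function('V')(W) = Add(Add(-18, Mul(2, 4)), Mul(-1, W)) = Add(Add(-18, 8), Mul(-1, W)) = Add(-10, Mul(-1, W)))
Function('I')(J) = Add(Rational(-2, 3), Mul(-3, J)) (Function('I')(J) = Mul(-3, Add(Rational(2, 9), J)) = Add(Rational(-2, 3), Mul(-3, J)))
Mul(Add(45, Mul(-1, Function('V')(6))), Add(-32, Function('I')(-11))) = Mul(Add(45, Mul(-1, Add(-10, Mul(-1, 6)))), Add(-32, Add(Rational(-2, 3), Mul(-3, -11)))) = Mul(Add(45, Mul(-1, Add(-10, -6))), Add(-32, Add(Rational(-2, 3), 33))) = Mul(Add(45, Mul(-1, -16)), Add(-32, Rational(97, 3))) = Mul(Add(45, 16), Rational(1, 3)) = Mul(61, Rational(1, 3)) = Rational(61, 3)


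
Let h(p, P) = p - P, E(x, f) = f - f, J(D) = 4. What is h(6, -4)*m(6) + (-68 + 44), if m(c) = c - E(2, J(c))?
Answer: 36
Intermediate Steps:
E(x, f) = 0
m(c) = c (m(c) = c - 1*0 = c + 0 = c)
h(6, -4)*m(6) + (-68 + 44) = (6 - 1*(-4))*6 + (-68 + 44) = (6 + 4)*6 - 24 = 10*6 - 24 = 60 - 24 = 36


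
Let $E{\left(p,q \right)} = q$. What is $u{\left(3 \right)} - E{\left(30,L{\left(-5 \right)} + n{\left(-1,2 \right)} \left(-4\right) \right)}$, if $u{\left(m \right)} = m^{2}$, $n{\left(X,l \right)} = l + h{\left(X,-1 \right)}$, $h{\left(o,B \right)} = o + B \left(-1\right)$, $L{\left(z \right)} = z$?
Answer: $22$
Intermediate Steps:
$h{\left(o,B \right)} = o - B$
$n{\left(X,l \right)} = 1 + X + l$ ($n{\left(X,l \right)} = l + \left(X - -1\right) = l + \left(X + 1\right) = l + \left(1 + X\right) = 1 + X + l$)
$u{\left(3 \right)} - E{\left(30,L{\left(-5 \right)} + n{\left(-1,2 \right)} \left(-4\right) \right)} = 3^{2} - \left(-5 + \left(1 - 1 + 2\right) \left(-4\right)\right) = 9 - \left(-5 + 2 \left(-4\right)\right) = 9 - \left(-5 - 8\right) = 9 - -13 = 9 + 13 = 22$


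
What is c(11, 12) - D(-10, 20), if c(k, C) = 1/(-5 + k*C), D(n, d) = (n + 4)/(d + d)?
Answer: 401/2540 ≈ 0.15787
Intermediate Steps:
D(n, d) = (4 + n)/(2*d) (D(n, d) = (4 + n)/((2*d)) = (4 + n)*(1/(2*d)) = (4 + n)/(2*d))
c(k, C) = 1/(-5 + C*k)
c(11, 12) - D(-10, 20) = 1/(-5 + 12*11) - (4 - 10)/(2*20) = 1/(-5 + 132) - (-6)/(2*20) = 1/127 - 1*(-3/20) = 1/127 + 3/20 = 401/2540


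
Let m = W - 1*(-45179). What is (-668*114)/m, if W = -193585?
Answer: 38076/74203 ≈ 0.51313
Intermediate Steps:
m = -148406 (m = -193585 - 1*(-45179) = -193585 + 45179 = -148406)
(-668*114)/m = -668*114/(-148406) = -76152*(-1/148406) = 38076/74203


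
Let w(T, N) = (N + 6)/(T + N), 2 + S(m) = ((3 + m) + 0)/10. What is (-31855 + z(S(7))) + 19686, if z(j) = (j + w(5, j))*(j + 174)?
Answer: -48503/4 ≈ -12126.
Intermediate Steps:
S(m) = -17/10 + m/10 (S(m) = -2 + ((3 + m) + 0)/10 = -2 + (3 + m)*(⅒) = -2 + (3/10 + m/10) = -17/10 + m/10)
w(T, N) = (6 + N)/(N + T)
z(j) = (174 + j)*(j + (6 + j)/(5 + j)) (z(j) = (j + (6 + j)/(j + 5))*(j + 174) = (j + (6 + j)/(5 + j))*(174 + j) = (174 + j)*(j + (6 + j)/(5 + j)))
(-31855 + z(S(7))) + 19686 = (-31855 + (1044 + (-17/10 + (⅒)*7)³ + 180*(-17/10 + (⅒)*7)² + 1050*(-17/10 + (⅒)*7))/(5 + (-17/10 + (⅒)*7))) + 19686 = (-31855 + (1044 + (-17/10 + 7/10)³ + 180*(-17/10 + 7/10)² + 1050*(-17/10 + 7/10))/(5 + (-17/10 + 7/10))) + 19686 = (-31855 + (1044 + (-1)³ + 180*(-1)² + 1050*(-1))/(5 - 1)) + 19686 = (-31855 + (1044 - 1 + 180*1 - 1050)/4) + 19686 = (-31855 + (1044 - 1 + 180 - 1050)/4) + 19686 = (-31855 + (¼)*173) + 19686 = (-31855 + 173/4) + 19686 = -127247/4 + 19686 = -48503/4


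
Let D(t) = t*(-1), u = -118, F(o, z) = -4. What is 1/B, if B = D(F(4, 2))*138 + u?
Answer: 1/434 ≈ 0.0023041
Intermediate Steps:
D(t) = -t
B = 434 (B = -1*(-4)*138 - 118 = 4*138 - 118 = 552 - 118 = 434)
1/B = 1/434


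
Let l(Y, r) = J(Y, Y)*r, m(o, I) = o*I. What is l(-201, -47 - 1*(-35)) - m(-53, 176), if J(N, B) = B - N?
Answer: 9328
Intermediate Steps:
m(o, I) = I*o
l(Y, r) = 0 (l(Y, r) = (Y - Y)*r = 0*r = 0)
l(-201, -47 - 1*(-35)) - m(-53, 176) = 0 - 176*(-53) = 0 - 1*(-9328) = 0 + 9328 = 9328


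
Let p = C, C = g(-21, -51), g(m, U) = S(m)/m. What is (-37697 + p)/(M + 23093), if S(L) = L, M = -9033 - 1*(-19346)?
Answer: -18848/16703 ≈ -1.1284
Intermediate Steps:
M = 10313 (M = -9033 + 19346 = 10313)
g(m, U) = 1 (g(m, U) = m/m = 1)
C = 1
p = 1
(-37697 + p)/(M + 23093) = (-37697 + 1)/(10313 + 23093) = -37696/33406 = -37696*1/33406 = -18848/16703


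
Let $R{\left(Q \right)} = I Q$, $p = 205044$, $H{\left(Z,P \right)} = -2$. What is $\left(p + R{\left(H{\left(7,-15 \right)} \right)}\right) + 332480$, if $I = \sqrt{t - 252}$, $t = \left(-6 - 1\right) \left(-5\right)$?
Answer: $537524 - 2 i \sqrt{217} \approx 5.3752 \cdot 10^{5} - 29.462 i$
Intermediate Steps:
$t = 35$ ($t = \left(-7\right) \left(-5\right) = 35$)
$I = i \sqrt{217}$ ($I = \sqrt{35 - 252} = \sqrt{-217} = i \sqrt{217} \approx 14.731 i$)
$R{\left(Q \right)} = i Q \sqrt{217}$ ($R{\left(Q \right)} = i \sqrt{217} Q = i Q \sqrt{217}$)
$\left(p + R{\left(H{\left(7,-15 \right)} \right)}\right) + 332480 = \left(205044 + i \left(-2\right) \sqrt{217}\right) + 332480 = \left(205044 - 2 i \sqrt{217}\right) + 332480 = 537524 - 2 i \sqrt{217}$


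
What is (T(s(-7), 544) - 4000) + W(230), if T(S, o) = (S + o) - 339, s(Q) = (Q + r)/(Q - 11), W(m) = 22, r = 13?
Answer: -11320/3 ≈ -3773.3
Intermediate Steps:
s(Q) = (13 + Q)/(-11 + Q) (s(Q) = (Q + 13)/(Q - 11) = (13 + Q)/(-11 + Q))
T(S, o) = -339 + S + o
(T(s(-7), 544) - 4000) + W(230) = ((-339 + (13 - 7)/(-11 - 7) + 544) - 4000) + 22 = ((-339 + 6/(-18) + 544) - 4000) + 22 = ((-339 - 1/18*6 + 544) - 4000) + 22 = ((-339 - 1/3 + 544) - 4000) + 22 = (614/3 - 4000) + 22 = -11386/3 + 22 = -11320/3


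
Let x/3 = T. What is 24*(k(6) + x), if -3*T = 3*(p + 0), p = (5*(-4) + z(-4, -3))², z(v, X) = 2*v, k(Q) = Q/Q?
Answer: -56424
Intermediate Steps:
k(Q) = 1
p = 784 (p = (5*(-4) + 2*(-4))² = (-20 - 8)² = (-28)² = 784)
T = -784 (T = -(784 + 0) = -784 ≈ -784.00)
x = -2352 (x = 3*(-784) = -2352)
24*(k(6) + x) = 24*(1 - 2352) = 24*(-2351) = -56424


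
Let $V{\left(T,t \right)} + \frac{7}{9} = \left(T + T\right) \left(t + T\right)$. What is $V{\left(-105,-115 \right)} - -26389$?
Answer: $\frac{653294}{9} \approx 72588.0$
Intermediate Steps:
$V{\left(T,t \right)} = - \frac{7}{9} + 2 T \left(T + t\right)$ ($V{\left(T,t \right)} = - \frac{7}{9} + \left(T + T\right) \left(t + T\right) = - \frac{7}{9} + 2 T \left(T + t\right)$)
$V{\left(-105,-115 \right)} - -26389 = \left(- \frac{7}{9} + 2 \left(-105\right)^{2} + 2 \left(-105\right) \left(-115\right)\right) - -26389 = \left(- \frac{7}{9} + 2 \cdot 11025 + 24150\right) + 26389 = \left(- \frac{7}{9} + 22050 + 24150\right) + 26389 = \frac{415793}{9} + 26389 = \frac{653294}{9}$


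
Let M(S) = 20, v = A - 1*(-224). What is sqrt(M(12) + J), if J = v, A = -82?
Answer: 9*sqrt(2) ≈ 12.728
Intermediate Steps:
v = 142 (v = -82 - 1*(-224) = -82 + 224 = 142)
J = 142
sqrt(M(12) + J) = sqrt(20 + 142) = sqrt(162) = 9*sqrt(2)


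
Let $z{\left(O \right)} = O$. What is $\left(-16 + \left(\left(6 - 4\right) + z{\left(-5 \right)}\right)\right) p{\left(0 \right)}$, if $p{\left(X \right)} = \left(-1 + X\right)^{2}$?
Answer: $-19$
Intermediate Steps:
$\left(-16 + \left(\left(6 - 4\right) + z{\left(-5 \right)}\right)\right) p{\left(0 \right)} = \left(-16 + \left(\left(6 - 4\right) - 5\right)\right) \left(-1 + 0\right)^{2} = \left(-16 + \left(2 - 5\right)\right) \left(-1\right)^{2} = \left(-16 - 3\right) 1 = \left(-19\right) 1 = -19$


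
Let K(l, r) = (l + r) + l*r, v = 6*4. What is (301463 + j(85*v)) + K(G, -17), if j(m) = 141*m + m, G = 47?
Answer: 590374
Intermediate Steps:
v = 24
j(m) = 142*m
K(l, r) = l + r + l*r
(301463 + j(85*v)) + K(G, -17) = (301463 + 142*(85*24)) + (47 - 17 + 47*(-17)) = (301463 + 142*2040) + (47 - 17 - 799) = (301463 + 289680) - 769 = 591143 - 769 = 590374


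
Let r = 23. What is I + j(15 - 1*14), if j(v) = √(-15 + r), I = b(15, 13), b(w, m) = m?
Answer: 13 + 2*√2 ≈ 15.828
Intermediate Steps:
I = 13
j(v) = 2*√2 (j(v) = √(-15 + 23) = √8 = 2*√2)
I + j(15 - 1*14) = 13 + 2*√2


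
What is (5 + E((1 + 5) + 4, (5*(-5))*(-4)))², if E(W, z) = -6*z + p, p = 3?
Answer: 350464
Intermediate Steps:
E(W, z) = 3 - 6*z (E(W, z) = -6*z + 3 = 3 - 6*z)
(5 + E((1 + 5) + 4, (5*(-5))*(-4)))² = (5 + (3 - 6*5*(-5)*(-4)))² = (5 + (3 - (-150)*(-4)))² = (5 + (3 - 6*100))² = (5 + (3 - 600))² = (5 - 597)² = (-592)² = 350464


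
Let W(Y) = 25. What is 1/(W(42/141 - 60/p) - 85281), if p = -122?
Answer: -1/85256 ≈ -1.1729e-5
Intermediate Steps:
1/(W(42/141 - 60/p) - 85281) = 1/(25 - 85281) = 1/(-85256) = -1/85256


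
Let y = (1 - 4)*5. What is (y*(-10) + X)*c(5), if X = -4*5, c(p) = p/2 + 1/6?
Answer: 1040/3 ≈ 346.67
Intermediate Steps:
c(p) = ⅙ + p/2 (c(p) = p*(½) + 1*(⅙) = p/2 + ⅙ = ⅙ + p/2)
y = -15 (y = -3*5 = -15)
X = -20
(y*(-10) + X)*c(5) = (-15*(-10) - 20)*(⅙ + (½)*5) = (150 - 20)*(⅙ + 5/2) = 130*(8/3) = 1040/3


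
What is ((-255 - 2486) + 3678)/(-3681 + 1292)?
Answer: -937/2389 ≈ -0.39221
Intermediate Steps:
((-255 - 2486) + 3678)/(-3681 + 1292) = (-2741 + 3678)/(-2389) = 937*(-1/2389) = -937/2389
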